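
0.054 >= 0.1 False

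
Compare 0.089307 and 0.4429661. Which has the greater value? 0.4429661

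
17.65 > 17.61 True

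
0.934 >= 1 False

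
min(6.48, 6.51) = 6.48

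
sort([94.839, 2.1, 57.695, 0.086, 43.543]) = [0.086, 2.1, 43.543, 57.695, 94.839]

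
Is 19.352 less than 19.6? Yes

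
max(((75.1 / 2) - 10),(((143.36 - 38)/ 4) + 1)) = 27.55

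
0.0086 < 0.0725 True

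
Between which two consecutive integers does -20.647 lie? -21 and -20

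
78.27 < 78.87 True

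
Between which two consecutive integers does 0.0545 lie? 0 and 1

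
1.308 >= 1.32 False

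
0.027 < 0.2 True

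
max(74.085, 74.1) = 74.1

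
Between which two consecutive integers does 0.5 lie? 0 and 1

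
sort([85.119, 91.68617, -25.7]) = [-25.7, 85.119, 91.68617]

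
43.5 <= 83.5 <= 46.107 False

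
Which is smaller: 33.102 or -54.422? -54.422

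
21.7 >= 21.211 True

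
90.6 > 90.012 True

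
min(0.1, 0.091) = 0.091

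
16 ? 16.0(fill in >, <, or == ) ==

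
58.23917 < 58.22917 False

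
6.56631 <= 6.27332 False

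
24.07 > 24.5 False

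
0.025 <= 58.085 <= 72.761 True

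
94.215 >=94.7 False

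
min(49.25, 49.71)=49.25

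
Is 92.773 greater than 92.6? Yes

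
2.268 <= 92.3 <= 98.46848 True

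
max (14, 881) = 881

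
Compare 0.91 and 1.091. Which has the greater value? 1.091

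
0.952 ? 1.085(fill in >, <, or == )<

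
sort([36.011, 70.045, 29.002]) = [29.002, 36.011, 70.045]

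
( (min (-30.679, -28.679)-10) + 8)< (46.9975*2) True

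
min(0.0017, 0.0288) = 0.0017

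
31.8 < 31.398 False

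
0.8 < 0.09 False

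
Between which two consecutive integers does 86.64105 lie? 86 and 87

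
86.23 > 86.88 False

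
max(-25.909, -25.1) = -25.1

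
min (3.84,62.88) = 3.84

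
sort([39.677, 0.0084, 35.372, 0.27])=[0.0084, 0.27, 35.372, 39.677]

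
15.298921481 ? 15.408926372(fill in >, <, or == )<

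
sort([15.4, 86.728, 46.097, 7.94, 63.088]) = [7.94, 15.4, 46.097, 63.088, 86.728]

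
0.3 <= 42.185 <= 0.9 False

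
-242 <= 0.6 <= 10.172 True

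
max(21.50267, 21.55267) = 21.55267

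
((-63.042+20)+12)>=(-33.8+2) True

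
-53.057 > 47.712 False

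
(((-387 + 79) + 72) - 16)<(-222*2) False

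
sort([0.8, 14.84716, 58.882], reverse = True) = [58.882, 14.84716, 0.8]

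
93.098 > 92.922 True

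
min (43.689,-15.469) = -15.469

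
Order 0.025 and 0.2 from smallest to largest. 0.025, 0.2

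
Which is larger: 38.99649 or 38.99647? 38.99649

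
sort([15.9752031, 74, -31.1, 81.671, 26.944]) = [-31.1, 15.9752031, 26.944, 74, 81.671]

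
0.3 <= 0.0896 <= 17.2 False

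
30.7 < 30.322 False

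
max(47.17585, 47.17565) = 47.17585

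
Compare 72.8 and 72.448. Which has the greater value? 72.8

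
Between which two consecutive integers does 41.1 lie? 41 and 42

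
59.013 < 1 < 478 False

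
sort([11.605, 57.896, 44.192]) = [11.605, 44.192, 57.896]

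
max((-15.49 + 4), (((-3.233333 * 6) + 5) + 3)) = -11.399998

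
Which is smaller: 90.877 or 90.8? 90.8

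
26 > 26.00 False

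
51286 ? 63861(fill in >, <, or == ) <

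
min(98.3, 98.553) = 98.3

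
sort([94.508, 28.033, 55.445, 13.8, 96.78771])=[13.8, 28.033, 55.445, 94.508, 96.78771]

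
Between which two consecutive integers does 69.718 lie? 69 and 70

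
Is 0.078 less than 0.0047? No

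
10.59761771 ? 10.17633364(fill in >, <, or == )>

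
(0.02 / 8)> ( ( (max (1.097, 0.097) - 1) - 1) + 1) False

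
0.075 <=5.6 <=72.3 True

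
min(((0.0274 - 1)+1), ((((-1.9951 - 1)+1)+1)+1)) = 0.0049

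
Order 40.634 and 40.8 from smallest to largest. 40.634, 40.8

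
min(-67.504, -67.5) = -67.504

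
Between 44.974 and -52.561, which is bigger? 44.974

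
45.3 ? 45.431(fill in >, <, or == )<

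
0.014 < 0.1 True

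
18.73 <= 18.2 False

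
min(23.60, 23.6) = 23.60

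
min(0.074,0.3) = 0.074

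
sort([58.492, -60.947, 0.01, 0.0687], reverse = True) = [58.492, 0.0687, 0.01, -60.947]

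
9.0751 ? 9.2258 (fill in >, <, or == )<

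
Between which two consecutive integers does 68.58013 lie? 68 and 69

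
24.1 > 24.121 False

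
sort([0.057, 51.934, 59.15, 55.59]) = [0.057, 51.934, 55.59, 59.15]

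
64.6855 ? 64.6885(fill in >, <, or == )<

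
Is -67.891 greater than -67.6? No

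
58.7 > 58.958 False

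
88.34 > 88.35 False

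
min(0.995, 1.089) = 0.995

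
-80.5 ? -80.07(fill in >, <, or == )<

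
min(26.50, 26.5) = 26.50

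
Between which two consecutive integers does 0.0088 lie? 0 and 1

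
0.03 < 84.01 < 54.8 False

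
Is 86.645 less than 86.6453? Yes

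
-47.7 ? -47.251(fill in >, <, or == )<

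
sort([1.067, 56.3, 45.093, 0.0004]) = [0.0004, 1.067, 45.093, 56.3]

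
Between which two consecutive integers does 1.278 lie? 1 and 2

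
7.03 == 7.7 False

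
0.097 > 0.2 False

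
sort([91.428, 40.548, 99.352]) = [40.548, 91.428, 99.352]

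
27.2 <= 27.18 False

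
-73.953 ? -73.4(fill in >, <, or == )<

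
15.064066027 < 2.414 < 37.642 False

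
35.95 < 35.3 False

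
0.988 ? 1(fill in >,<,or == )<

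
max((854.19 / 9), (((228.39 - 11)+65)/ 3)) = 94.91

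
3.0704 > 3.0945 False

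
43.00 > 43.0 False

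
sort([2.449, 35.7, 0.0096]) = [0.0096, 2.449, 35.7]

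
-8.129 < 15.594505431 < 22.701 True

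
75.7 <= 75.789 True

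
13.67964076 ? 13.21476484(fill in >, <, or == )>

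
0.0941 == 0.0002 False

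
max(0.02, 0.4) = 0.4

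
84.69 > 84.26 True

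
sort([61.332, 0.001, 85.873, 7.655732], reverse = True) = [85.873, 61.332, 7.655732, 0.001]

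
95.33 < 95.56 True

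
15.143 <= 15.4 True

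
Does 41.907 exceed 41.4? Yes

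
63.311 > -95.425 True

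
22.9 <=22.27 False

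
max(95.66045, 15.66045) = 95.66045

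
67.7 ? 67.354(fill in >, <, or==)>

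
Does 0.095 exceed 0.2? No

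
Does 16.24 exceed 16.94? No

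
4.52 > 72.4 False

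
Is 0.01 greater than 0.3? No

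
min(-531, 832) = -531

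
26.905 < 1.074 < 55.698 False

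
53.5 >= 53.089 True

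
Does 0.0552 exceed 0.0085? Yes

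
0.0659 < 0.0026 False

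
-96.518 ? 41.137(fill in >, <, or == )<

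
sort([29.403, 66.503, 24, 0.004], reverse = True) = [66.503, 29.403, 24, 0.004]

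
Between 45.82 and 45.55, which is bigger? 45.82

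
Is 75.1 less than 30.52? No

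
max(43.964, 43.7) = 43.964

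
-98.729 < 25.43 True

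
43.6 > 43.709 False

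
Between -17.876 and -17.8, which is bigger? -17.8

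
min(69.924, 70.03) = 69.924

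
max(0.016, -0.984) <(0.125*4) True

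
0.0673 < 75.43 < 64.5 False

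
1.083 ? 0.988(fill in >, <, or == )>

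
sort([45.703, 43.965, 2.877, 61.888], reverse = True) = [61.888, 45.703, 43.965, 2.877]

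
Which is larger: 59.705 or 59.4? 59.705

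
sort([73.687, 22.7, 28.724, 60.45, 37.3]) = [22.7, 28.724, 37.3, 60.45, 73.687]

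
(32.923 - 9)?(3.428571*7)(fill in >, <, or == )<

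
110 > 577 False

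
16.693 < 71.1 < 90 True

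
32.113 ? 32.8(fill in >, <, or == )<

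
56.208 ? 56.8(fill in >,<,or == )<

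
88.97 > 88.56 True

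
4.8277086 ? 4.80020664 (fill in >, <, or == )>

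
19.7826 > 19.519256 True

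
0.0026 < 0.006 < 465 True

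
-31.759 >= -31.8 True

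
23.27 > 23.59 False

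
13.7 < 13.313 False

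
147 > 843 False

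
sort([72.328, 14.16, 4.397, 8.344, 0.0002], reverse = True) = [72.328, 14.16, 8.344, 4.397, 0.0002]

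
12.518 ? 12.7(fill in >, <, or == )<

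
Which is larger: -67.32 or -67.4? -67.32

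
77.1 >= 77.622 False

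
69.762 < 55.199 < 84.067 False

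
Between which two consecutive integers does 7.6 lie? 7 and 8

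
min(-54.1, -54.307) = -54.307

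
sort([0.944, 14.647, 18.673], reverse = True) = [18.673, 14.647, 0.944]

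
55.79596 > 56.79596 False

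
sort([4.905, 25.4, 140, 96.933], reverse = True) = [140, 96.933, 25.4, 4.905]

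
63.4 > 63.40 False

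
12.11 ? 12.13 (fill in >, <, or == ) <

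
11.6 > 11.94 False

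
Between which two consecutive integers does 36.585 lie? 36 and 37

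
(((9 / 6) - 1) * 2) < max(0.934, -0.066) False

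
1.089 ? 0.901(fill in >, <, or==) >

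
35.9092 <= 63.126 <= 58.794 False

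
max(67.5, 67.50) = 67.50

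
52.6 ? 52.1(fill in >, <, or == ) >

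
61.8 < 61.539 False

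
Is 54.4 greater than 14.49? Yes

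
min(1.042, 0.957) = 0.957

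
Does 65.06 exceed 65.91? No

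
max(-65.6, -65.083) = -65.083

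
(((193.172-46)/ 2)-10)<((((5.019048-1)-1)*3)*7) False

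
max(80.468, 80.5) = 80.5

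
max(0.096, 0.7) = 0.7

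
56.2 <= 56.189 False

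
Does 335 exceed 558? No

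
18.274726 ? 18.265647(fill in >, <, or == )>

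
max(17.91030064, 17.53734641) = 17.91030064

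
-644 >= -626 False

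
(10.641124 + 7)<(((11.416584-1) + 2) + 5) False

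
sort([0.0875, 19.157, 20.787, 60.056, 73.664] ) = [0.0875, 19.157, 20.787, 60.056, 73.664]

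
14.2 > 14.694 False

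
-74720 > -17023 False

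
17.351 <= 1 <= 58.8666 False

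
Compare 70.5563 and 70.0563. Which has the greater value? 70.5563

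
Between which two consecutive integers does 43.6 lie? 43 and 44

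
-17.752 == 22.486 False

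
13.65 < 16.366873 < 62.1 True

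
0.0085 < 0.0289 True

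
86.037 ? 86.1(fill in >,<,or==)<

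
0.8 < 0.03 False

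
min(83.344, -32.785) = -32.785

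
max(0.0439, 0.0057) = 0.0439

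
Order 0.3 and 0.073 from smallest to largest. 0.073,0.3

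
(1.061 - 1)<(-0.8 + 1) True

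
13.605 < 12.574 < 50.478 False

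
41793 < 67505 True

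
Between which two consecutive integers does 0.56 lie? 0 and 1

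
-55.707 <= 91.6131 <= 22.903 False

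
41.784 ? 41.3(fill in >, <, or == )>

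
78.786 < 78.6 False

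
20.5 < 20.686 True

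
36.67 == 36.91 False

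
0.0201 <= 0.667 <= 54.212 True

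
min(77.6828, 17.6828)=17.6828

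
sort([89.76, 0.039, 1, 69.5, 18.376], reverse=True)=[89.76, 69.5, 18.376, 1, 0.039]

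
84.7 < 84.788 True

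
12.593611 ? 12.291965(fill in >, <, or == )>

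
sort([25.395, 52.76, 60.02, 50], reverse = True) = [60.02, 52.76, 50, 25.395]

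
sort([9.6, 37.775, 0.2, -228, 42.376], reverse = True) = [42.376, 37.775, 9.6, 0.2, -228]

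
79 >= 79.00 True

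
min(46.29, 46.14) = 46.14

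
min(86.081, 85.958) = 85.958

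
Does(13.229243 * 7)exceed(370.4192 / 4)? No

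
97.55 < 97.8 True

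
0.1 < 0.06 False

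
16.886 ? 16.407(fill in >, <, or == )>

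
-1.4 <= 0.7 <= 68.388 True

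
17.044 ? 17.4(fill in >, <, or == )<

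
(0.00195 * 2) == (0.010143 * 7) False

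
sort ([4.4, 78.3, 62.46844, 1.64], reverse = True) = [78.3, 62.46844, 4.4, 1.64]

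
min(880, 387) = 387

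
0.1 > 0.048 True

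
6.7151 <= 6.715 False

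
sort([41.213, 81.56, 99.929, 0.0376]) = [0.0376, 41.213, 81.56, 99.929]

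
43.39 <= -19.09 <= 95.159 False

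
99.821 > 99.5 True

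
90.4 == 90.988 False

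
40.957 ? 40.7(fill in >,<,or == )>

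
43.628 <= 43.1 False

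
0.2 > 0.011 True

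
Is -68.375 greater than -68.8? Yes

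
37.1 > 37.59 False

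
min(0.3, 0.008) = 0.008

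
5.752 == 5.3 False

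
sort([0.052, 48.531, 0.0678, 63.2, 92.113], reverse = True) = [92.113, 63.2, 48.531, 0.0678, 0.052]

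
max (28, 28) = 28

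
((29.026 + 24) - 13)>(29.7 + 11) False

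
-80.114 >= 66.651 False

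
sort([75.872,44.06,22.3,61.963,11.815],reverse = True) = [75.872,61.963,44.06,22.3,11.815]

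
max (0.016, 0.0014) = 0.016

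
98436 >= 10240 True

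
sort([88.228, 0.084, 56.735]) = [0.084, 56.735, 88.228]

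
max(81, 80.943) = 81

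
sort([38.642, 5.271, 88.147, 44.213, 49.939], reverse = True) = [88.147, 49.939, 44.213, 38.642, 5.271]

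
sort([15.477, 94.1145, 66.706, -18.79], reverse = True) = [94.1145, 66.706, 15.477, -18.79]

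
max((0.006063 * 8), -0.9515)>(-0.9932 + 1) True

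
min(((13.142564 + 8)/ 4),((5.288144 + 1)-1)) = 5.285641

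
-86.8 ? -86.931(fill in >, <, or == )>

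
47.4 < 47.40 False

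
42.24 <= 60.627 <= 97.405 True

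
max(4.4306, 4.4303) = 4.4306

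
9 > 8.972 True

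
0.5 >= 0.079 True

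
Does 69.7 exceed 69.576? Yes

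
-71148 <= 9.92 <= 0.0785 False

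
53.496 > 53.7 False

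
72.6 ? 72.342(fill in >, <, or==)>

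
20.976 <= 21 True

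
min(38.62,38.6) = 38.6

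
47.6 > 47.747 False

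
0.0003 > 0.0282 False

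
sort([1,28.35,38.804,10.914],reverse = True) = [38.804,28.35,10.914,1]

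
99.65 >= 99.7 False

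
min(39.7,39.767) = 39.7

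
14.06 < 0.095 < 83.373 False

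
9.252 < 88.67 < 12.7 False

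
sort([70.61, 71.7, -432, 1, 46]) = [-432, 1, 46, 70.61, 71.7]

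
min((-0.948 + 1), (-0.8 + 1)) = 0.052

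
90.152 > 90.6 False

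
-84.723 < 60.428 True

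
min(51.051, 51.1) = 51.051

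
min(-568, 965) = -568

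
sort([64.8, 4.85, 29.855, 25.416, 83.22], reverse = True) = [83.22, 64.8, 29.855, 25.416, 4.85]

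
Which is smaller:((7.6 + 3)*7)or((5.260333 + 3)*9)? ((7.6 + 3)*7)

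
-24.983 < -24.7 True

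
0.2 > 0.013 True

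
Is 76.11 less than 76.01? No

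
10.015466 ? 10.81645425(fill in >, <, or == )<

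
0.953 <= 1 True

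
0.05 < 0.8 True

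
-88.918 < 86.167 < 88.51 True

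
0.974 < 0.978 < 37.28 True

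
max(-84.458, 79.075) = 79.075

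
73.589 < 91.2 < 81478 True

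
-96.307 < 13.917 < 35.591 True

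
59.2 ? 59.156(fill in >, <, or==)>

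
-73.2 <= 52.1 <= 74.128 True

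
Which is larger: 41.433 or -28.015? 41.433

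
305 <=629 True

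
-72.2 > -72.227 True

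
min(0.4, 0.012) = 0.012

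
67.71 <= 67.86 True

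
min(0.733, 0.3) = 0.3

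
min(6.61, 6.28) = 6.28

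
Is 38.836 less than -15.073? No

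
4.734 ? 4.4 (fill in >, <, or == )>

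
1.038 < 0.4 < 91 False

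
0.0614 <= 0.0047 False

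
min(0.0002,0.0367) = 0.0002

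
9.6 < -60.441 False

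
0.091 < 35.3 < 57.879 True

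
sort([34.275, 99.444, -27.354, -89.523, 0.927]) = [-89.523, -27.354, 0.927, 34.275, 99.444]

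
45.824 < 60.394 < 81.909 True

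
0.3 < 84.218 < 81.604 False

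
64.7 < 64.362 False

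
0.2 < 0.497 True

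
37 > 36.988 True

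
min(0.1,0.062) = 0.062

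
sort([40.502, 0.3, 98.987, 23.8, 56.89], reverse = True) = [98.987, 56.89, 40.502, 23.8, 0.3]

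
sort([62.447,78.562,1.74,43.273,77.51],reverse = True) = [78.562,77.51,62.447,43.273,1.74]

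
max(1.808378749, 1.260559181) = 1.808378749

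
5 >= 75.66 False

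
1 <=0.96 False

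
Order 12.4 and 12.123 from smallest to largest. 12.123, 12.4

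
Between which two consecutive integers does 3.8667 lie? 3 and 4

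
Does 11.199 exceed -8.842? Yes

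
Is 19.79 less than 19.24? No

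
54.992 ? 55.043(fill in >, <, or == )<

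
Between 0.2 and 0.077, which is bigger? 0.2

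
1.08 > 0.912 True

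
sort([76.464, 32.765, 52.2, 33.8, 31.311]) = [31.311, 32.765, 33.8, 52.2, 76.464]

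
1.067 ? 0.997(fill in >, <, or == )>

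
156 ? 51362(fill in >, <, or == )<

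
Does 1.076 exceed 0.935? Yes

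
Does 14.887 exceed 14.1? Yes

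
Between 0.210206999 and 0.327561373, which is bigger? 0.327561373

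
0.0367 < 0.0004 False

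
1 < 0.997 False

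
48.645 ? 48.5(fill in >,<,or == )>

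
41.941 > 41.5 True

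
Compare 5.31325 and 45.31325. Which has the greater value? 45.31325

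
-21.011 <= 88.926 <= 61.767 False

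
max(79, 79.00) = 79.00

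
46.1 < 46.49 True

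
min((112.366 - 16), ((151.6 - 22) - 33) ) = 96.366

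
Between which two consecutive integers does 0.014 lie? 0 and 1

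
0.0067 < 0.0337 True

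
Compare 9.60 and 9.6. They are equal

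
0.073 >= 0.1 False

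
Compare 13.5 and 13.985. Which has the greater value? 13.985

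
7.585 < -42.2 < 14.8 False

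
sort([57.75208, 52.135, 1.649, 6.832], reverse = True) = [57.75208, 52.135, 6.832, 1.649]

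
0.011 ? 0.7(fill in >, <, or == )<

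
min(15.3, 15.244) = 15.244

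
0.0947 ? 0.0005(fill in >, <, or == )>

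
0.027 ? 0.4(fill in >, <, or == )<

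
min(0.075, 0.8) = 0.075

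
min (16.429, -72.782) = -72.782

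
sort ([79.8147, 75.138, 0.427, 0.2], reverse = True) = [79.8147, 75.138, 0.427, 0.2]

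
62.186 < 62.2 True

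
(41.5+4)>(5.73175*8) False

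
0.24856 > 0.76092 False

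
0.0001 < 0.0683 True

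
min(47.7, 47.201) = 47.201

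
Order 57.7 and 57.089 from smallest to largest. 57.089, 57.7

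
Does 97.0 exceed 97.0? No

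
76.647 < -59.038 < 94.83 False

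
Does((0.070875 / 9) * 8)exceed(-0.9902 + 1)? Yes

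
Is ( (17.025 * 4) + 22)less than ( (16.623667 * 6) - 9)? Yes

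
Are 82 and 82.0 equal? Yes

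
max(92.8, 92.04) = 92.8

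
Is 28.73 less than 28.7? No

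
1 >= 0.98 True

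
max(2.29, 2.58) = 2.58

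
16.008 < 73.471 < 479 True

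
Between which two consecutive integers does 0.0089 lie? 0 and 1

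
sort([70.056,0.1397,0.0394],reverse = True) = [70.056,0.1397,0.0394]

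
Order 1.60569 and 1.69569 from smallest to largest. 1.60569, 1.69569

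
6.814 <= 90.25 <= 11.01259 False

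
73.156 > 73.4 False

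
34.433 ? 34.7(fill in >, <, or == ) <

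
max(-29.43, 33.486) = 33.486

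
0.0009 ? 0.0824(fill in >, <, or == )<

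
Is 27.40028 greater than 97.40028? No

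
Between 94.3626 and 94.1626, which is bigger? 94.3626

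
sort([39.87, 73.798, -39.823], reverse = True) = [73.798, 39.87, -39.823]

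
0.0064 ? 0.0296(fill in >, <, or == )<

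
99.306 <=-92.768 False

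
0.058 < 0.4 True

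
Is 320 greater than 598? No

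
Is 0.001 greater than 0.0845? No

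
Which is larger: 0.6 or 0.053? 0.6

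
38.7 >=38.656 True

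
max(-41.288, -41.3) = -41.288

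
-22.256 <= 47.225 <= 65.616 True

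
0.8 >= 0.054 True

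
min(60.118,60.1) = 60.1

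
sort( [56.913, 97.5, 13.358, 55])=[13.358, 55, 56.913, 97.5]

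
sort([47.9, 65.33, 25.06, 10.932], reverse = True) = [65.33, 47.9, 25.06, 10.932]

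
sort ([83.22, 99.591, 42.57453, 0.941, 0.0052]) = [0.0052, 0.941, 42.57453, 83.22, 99.591]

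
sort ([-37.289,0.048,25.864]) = [-37.289,0.048,25.864]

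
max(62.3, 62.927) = 62.927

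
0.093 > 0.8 False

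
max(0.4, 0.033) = 0.4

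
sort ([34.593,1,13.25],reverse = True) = [34.593,13.25,1]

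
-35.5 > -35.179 False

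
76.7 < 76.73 True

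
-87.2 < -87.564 False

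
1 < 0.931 False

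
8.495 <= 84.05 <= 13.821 False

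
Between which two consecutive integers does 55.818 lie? 55 and 56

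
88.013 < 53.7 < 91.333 False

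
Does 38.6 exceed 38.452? Yes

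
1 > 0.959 True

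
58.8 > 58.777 True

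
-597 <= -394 True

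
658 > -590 True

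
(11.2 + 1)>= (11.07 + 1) True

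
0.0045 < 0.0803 True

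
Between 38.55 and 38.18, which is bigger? 38.55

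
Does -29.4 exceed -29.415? Yes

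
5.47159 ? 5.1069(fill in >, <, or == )>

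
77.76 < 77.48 False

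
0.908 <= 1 True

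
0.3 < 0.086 False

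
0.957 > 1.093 False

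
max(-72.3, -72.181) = -72.181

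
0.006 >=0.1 False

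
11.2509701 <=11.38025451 True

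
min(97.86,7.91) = 7.91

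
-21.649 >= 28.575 False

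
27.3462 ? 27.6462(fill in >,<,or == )<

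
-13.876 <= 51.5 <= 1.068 False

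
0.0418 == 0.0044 False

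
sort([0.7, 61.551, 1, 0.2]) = [0.2, 0.7, 1, 61.551]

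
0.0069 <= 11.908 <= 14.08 True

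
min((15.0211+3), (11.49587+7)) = 18.0211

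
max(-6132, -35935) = -6132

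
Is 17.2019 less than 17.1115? No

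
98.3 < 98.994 True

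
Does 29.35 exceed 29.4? No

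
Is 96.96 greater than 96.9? Yes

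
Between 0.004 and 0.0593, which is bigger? 0.0593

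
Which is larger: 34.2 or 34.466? 34.466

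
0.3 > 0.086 True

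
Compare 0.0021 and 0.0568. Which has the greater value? 0.0568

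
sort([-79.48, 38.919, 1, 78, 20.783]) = [-79.48, 1, 20.783, 38.919, 78]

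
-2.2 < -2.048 True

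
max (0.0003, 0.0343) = 0.0343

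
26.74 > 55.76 False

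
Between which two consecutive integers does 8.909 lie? 8 and 9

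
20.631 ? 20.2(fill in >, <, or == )>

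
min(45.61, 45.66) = 45.61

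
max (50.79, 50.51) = 50.79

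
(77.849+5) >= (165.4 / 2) True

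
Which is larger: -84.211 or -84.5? -84.211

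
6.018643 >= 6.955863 False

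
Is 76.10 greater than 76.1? No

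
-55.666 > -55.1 False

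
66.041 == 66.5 False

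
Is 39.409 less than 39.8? Yes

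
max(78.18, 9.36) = 78.18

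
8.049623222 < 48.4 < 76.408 True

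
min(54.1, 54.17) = 54.1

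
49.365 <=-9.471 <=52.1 False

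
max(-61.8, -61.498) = -61.498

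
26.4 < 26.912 True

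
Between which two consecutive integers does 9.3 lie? 9 and 10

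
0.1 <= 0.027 False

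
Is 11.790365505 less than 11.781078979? No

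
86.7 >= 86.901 False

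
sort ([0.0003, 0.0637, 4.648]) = [0.0003, 0.0637, 4.648]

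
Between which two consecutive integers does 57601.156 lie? 57601 and 57602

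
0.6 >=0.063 True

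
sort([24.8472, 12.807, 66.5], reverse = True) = [66.5, 24.8472, 12.807]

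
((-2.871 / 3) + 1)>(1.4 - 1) False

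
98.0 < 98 False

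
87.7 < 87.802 True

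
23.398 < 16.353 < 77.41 False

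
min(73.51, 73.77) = 73.51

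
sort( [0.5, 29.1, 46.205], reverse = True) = [46.205, 29.1, 0.5]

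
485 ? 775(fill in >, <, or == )<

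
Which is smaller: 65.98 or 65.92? 65.92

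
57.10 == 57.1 True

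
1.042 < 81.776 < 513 True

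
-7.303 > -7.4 True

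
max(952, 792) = 952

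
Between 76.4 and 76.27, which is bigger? 76.4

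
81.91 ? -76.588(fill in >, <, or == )>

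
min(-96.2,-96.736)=-96.736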